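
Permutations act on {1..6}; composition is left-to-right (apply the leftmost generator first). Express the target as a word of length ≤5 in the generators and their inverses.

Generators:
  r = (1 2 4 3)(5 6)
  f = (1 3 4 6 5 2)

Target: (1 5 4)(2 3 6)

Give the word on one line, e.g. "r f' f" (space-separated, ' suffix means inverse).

  after r': (1 3 4 2)(5 6)
  after f: (1 4)(2 3 6)
  after f: (1 6)(2 4 3 5)
  after r: (1 5 4)(2 3 6)

r' f f r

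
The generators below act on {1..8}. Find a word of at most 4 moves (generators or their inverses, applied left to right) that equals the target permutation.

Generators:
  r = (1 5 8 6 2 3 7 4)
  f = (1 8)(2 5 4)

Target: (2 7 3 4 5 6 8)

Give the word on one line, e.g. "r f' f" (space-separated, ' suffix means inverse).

r f' f' r

  after r: (1 5 8 6 2 3 7 4)
  after f': (1 2 3 7 5)(4 8 6)
  after f': (1 4)(2 3 7)(5 8 6)
  after r: (2 7 3 4 5 6 8)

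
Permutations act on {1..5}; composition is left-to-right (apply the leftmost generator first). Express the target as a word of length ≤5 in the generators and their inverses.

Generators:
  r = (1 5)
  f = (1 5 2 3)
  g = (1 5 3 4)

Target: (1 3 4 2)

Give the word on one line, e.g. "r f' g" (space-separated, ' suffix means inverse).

  after g: (1 5 3 4)
  after f': (2 5)(3 4)
  after f': (1 3 4 2)

g f' f'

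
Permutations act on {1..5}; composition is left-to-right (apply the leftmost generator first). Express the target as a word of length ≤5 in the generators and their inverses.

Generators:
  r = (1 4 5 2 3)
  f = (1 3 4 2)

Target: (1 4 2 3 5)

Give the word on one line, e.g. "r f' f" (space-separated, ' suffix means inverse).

  after f': (1 2 4 3)
  after f': (1 4)(2 3)
  after r': (3 5 4)
  after f': (1 2 4)(3 5)
  after f': (1 4 2 3 5)

f' f' r' f' f'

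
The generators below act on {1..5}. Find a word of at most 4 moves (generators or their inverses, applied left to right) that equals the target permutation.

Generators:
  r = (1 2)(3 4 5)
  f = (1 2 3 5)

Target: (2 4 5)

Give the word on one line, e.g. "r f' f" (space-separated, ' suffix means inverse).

  after f: (1 2 3 5)
  after r: (2 4 5)

f r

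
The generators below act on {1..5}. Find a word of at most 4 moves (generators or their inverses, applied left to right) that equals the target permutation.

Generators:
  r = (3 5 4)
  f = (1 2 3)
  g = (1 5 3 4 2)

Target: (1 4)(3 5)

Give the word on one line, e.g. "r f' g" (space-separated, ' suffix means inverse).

g' f' g r

  after g': (1 2 4 3 5)
  after f': (2 4)(3 5)
  after g: (1 5 4)
  after r: (1 4)(3 5)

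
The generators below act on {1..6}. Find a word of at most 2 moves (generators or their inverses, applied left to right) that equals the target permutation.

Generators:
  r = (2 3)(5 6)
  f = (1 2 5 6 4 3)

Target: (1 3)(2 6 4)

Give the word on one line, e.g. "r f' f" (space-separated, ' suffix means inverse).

  after f: (1 2 5 6 4 3)
  after r': (1 3)(2 6 4)

f r'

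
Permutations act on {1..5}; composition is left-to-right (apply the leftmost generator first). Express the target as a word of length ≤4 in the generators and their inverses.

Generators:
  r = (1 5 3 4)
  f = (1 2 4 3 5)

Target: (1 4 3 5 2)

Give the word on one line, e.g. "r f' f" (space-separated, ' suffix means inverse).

  after r': (1 4 3 5)
  after f: (1 3)(2 4 5)
  after r: (1 4 3 5 2)

r' f r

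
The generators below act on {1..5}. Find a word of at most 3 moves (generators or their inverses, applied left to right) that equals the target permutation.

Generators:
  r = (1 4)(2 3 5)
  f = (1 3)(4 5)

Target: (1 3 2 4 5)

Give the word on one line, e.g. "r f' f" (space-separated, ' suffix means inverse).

  after r: (1 4)(2 3 5)
  after r: (2 5 3)
  after f': (1 3 2 4 5)

r r f'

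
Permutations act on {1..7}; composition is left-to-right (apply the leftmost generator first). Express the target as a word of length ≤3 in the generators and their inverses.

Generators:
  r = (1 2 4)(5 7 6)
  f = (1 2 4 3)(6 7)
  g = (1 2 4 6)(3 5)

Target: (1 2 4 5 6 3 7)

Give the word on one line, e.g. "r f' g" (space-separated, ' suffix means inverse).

  after r: (1 2 4)(5 7 6)
  after g': (3 5 7 4 6)
  after r: (1 2 4 5 6 3 7)

r g' r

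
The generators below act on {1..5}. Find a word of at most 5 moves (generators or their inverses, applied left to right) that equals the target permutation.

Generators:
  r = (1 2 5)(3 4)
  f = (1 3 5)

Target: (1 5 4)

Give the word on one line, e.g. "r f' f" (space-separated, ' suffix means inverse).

  after f: (1 3 5)
  after r': (1 4 3 2)
  after f': (1 4)(2 5 3)
  after r': (1 3)(4 5)
  after f: (1 5 4)

f r' f' r' f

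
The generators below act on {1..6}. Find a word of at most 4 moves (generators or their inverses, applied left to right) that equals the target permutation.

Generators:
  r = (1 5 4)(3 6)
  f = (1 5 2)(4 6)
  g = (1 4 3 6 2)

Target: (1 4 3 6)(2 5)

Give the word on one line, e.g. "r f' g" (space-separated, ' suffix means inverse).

f r

  after f: (1 5 2)(4 6)
  after r: (1 4 3 6)(2 5)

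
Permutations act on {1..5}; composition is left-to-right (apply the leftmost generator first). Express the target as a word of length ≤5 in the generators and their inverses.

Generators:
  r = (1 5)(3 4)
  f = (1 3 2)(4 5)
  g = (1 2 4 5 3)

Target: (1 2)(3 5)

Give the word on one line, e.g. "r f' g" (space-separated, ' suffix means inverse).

  after g: (1 2 4 5 3)
  after f': (1 3 2 5)
  after g: (2 3 4 5)
  after f': (1 2)(3 5)

g f' g f'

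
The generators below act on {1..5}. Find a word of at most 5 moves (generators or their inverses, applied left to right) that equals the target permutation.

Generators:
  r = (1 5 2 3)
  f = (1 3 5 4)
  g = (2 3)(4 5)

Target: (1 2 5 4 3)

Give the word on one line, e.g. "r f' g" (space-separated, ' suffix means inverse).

g r' g' g' r'

  after g: (2 3)(4 5)
  after r': (1 3 5 4)
  after g': (1 2 3 4)
  after g': (1 3 5 4)
  after r': (1 2 5 4 3)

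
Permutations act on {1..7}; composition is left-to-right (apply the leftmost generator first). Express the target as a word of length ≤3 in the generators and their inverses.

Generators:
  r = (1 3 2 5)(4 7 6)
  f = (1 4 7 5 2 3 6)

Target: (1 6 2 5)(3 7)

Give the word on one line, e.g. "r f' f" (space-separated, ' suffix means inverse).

  after f: (1 4 7 5 2 3 6)
  after r: (1 7)(3 4 6)
  after r: (1 6 2 5)(3 7)

f r r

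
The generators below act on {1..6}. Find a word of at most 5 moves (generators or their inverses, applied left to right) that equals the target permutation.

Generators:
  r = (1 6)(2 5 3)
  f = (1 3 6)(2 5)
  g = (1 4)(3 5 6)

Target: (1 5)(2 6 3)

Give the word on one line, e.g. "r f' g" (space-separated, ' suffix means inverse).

g' g' f r f

  after g': (1 4)(3 6 5)
  after g': (3 5 6)
  after f: (1 3 2 5)
  after r: (1 2 3 5 6)
  after f: (1 5)(2 6 3)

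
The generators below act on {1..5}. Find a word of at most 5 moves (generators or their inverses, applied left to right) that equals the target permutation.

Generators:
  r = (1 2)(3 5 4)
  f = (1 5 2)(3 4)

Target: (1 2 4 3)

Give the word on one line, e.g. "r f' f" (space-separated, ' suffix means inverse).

  after f': (1 2 5)(3 4)
  after r': (2 3 5)
  after f': (1 2 4 3)

f' r' f'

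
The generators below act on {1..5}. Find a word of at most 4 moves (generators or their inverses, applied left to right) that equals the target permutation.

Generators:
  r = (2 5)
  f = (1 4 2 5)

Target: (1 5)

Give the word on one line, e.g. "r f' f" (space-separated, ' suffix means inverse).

  after f': (1 5 2 4)
  after r': (1 2 4)
  after f: (1 5)

f' r' f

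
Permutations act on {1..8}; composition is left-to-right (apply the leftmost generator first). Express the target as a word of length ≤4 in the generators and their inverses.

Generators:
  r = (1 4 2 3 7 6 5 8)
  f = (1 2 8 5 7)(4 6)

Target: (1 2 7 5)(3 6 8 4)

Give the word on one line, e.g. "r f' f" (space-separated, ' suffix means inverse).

r r

  after r: (1 4 2 3 7 6 5 8)
  after r: (1 2 7 5)(3 6 8 4)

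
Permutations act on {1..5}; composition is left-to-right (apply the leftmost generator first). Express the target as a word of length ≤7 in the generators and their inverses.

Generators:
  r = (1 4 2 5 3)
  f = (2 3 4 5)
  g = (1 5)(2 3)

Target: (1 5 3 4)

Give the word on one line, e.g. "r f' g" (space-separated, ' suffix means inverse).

f' f' r f' r'

  after f': (2 5 4 3)
  after f': (2 4)(3 5)
  after r: (1 4 5)
  after f': (1 3 2 5)
  after r': (1 5 3 4)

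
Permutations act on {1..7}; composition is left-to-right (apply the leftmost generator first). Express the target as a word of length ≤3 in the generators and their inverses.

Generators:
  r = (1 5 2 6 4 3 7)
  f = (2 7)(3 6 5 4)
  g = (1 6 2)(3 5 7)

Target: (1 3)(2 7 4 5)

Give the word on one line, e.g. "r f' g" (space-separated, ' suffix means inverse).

g' f g

  after g': (1 2 6)(3 7 5)
  after f: (1 7 4 3 2 5 6)
  after g: (1 3)(2 7 4 5)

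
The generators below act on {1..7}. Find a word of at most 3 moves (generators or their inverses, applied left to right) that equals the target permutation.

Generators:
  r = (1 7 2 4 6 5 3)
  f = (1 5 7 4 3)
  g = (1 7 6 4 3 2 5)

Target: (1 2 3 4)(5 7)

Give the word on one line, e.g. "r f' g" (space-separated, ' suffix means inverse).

  after g: (1 7 6 4 3 2 5)
  after r: (1 2 3 4)(5 7)

g r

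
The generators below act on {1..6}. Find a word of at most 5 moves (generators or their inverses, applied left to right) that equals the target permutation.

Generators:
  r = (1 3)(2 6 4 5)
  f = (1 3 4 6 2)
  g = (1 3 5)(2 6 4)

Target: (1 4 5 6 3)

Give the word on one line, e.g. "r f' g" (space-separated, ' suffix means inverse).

  after g': (1 5 3)(2 4 6)
  after f: (1 5 4 2 6)
  after r': (1 4 5 6 3)

g' f r'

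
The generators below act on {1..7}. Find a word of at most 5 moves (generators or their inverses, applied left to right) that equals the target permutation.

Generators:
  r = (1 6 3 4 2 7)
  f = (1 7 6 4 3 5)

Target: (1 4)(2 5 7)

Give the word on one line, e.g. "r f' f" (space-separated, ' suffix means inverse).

r' f f

  after r': (1 7 2 4 3 6)
  after f: (1 6 7 2 3 4 5)
  after f: (1 4)(2 5 7)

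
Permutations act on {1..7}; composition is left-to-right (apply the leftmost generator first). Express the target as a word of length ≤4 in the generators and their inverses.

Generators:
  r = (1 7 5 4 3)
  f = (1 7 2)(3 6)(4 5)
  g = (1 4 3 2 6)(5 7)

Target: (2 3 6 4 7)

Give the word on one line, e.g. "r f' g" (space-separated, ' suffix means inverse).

  after f: (1 7 2)(3 6)(4 5)
  after r': (2 3 6 4 7)

f r'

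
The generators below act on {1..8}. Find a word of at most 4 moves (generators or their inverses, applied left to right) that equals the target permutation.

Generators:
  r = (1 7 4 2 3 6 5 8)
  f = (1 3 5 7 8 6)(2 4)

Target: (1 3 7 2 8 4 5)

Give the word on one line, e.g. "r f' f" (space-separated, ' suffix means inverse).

r f r' f'

  after r: (1 7 4 2 3 6 5 8)
  after f: (1 8 3)(2 5 6 7)
  after r': (1 5 3 8 2 6)(4 7)
  after f': (1 3 7 2 8 4 5)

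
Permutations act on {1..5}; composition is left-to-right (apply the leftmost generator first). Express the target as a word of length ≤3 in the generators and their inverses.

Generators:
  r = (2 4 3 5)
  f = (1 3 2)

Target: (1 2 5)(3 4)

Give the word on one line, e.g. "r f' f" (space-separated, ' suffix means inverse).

  after r': (2 5 3 4)
  after f': (1 2 5)(3 4)

r' f'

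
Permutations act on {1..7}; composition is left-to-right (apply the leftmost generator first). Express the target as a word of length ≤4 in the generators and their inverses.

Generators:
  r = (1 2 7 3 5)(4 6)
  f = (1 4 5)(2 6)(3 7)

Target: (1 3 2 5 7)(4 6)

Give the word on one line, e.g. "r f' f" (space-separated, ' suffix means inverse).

  after r: (1 2 7 3 5)(4 6)
  after r: (1 7 5 2 3)
  after r: (1 3 2 5 7)(4 6)

r r r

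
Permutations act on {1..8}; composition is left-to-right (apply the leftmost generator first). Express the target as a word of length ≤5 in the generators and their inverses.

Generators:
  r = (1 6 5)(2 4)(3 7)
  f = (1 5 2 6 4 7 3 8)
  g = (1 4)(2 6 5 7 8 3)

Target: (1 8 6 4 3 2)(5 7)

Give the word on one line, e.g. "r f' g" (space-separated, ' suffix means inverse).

f' r' f' r' g

  after f': (1 8 3 7 4 6 2 5)
  after r': (1 8 7 2 6 4)
  after f': (1 3 7 5)(4 8)
  after r': (1 7 6)(2 4 8)
  after g: (1 8 6 4 3 2)(5 7)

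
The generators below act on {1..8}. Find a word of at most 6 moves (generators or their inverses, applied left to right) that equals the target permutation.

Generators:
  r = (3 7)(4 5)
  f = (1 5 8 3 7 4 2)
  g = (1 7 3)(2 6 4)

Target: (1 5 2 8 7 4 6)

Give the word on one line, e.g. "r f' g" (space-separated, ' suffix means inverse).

g g f' r' f'

  after g: (1 7 3)(2 6 4)
  after g: (1 3 7)(2 4 6)
  after f': (1 8 5)(2 7)(4 6)
  after r': (1 8 4 6 5)(2 3 7)
  after f': (1 5 2 8 7 4 6)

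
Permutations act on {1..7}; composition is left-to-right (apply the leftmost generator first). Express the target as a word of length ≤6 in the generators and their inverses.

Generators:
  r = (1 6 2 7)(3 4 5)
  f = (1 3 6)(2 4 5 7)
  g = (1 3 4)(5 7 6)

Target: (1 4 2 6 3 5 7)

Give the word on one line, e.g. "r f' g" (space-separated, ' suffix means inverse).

  after g': (1 4 3)(5 6 7)
  after g': (1 3 4)(5 7 6)
  after f: (1 6 7)(2 4 3 5)
  after g: (1 5 2)(3 7)
  after f': (1 4 2 6 3 5 7)

g' g' f g f'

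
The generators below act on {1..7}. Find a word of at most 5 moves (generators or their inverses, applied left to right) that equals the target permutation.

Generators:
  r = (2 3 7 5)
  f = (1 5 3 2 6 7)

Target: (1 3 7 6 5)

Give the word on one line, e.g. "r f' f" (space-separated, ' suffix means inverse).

  after f': (1 7 6 2 3 5)
  after r: (1 5)(2 7 6 3)
  after r: (1 2 5)(6 7)
  after r: (1 3 7 6 5)

f' r r r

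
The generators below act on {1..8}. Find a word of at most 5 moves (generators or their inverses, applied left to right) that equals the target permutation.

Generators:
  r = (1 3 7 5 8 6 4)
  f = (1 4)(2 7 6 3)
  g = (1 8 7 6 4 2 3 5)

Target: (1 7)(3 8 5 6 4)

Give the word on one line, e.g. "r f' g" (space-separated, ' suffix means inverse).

  after g: (1 8 7 6 4 2 3 5)
  after r: (1 6)(2 7 4)(3 8 5)
  after f': (1 7)(3 8 5 6 4)

g r f'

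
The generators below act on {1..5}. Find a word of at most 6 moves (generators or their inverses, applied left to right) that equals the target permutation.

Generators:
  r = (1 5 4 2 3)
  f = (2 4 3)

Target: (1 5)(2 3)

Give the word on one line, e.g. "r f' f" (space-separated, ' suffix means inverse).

r' f r f' r'

  after r': (1 3 2 4 5)
  after f: (1 2 3 4 5)
  after r: (1 3 2)
  after f': (1 4 2)
  after r': (1 5)(2 3)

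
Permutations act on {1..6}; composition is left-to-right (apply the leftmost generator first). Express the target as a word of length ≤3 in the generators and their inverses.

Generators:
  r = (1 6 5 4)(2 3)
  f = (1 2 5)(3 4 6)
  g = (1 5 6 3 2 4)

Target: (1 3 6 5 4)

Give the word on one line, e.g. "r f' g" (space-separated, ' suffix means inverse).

  after g: (1 5 6 3 2 4)
  after g: (1 6 2)(3 4 5)
  after f: (1 3 6 5 4)

g g f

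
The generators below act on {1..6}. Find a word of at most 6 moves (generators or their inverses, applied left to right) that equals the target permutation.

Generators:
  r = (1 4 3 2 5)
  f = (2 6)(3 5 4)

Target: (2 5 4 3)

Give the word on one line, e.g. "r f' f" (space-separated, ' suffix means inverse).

f r' f r' f

  after f: (2 6)(3 5 4)
  after r': (1 5)(2 6 3)
  after f: (1 4 3 6 5)
  after r': (2 3 6)
  after f: (2 5 4 3)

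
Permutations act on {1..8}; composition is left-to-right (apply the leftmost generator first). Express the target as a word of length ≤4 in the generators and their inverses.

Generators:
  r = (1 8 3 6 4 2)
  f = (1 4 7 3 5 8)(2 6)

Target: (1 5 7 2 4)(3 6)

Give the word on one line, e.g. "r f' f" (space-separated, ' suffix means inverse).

  after f': (1 8 5 3 7 4)(2 6)
  after f': (1 5 7)(3 4 8)
  after r': (1 5 7 2 4)(3 6)

f' f' r'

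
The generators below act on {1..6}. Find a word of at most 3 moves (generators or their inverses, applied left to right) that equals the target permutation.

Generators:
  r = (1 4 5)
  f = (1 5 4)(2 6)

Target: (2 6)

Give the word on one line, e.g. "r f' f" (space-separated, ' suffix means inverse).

  after f': (1 4 5)(2 6)
  after r': (2 6)

f' r'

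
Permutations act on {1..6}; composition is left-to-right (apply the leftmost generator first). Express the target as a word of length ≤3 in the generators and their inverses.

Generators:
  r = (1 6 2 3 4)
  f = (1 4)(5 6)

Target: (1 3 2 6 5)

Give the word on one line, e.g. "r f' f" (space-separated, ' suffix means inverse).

  after f: (1 4)(5 6)
  after r': (1 3 2 6 5)

f r'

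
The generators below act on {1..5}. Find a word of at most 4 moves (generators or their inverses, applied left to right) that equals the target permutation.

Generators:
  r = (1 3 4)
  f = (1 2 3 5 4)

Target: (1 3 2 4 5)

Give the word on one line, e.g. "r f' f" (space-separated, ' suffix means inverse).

  after f': (1 4 5 3 2)
  after r': (1 3 2 4 5)

f' r'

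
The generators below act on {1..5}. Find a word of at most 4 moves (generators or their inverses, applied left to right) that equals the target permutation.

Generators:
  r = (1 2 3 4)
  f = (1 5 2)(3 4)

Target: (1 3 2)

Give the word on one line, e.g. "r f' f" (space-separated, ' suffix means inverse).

f' r f f

  after f': (1 2 5)(3 4)
  after r: (1 3)(2 5)
  after f: (1 4 3 5)
  after f: (1 3 2)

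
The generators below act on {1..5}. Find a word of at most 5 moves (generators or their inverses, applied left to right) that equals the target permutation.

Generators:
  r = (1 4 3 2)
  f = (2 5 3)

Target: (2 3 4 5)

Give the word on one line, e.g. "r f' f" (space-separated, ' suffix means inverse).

  after r: (1 4 3 2)
  after r: (1 3)(2 4)
  after f: (1 2 4 5 3)
  after r: (2 3 4 5)

r r f r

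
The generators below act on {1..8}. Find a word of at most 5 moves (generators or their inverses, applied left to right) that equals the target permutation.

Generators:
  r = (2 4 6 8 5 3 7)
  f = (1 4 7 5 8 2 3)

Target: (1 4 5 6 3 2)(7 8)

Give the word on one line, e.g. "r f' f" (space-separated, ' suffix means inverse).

r' r' f

  after r': (2 7 3 5 8 6 4)
  after r': (2 3 8 4 7 5 6)
  after f: (1 4 5 6 3 2)(7 8)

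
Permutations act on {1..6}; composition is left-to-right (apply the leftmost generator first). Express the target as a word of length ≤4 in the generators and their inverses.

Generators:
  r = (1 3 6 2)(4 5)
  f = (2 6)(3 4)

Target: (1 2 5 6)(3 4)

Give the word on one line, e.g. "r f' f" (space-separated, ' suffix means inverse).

  after f': (2 6)(3 4)
  after r': (1 2 3 5 4)
  after f: (1 6 2 4)(3 5)
  after r: (1 2 5 6)(3 4)

f' r' f r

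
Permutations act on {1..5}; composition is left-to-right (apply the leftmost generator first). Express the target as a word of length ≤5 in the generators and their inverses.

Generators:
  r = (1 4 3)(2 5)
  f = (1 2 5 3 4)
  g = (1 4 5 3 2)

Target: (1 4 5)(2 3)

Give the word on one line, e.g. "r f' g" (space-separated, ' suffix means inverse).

  after g': (1 2 3 5 4)
  after f': (2 5 3)
  after r: (1 4 3 5)
  after f: (2 5)
  after g: (1 4 5)(2 3)

g' f' r f g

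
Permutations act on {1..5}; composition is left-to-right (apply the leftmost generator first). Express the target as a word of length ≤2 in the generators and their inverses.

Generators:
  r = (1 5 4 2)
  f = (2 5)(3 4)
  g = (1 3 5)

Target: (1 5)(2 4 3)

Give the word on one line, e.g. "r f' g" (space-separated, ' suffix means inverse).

  after f': (2 5)(3 4)
  after r: (1 5)(2 4 3)

f' r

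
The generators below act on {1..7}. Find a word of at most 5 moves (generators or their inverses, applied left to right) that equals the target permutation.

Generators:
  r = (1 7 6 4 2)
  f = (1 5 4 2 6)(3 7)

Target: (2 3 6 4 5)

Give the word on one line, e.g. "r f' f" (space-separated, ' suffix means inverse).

f r' f'

  after f: (1 5 4 2 6)(3 7)
  after r': (1 5 6 2 7 3)
  after f': (2 3 6 4 5)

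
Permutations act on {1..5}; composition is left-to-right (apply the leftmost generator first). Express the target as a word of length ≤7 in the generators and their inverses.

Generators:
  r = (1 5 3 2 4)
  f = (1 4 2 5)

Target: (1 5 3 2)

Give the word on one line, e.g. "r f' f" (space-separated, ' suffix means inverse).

  after r': (1 4 2 3 5)
  after r': (1 2 5 4 3)
  after f': (1 4 3 5)
  after r: (2 4)
  after r: (1 5 3 2)

r' r' f' r r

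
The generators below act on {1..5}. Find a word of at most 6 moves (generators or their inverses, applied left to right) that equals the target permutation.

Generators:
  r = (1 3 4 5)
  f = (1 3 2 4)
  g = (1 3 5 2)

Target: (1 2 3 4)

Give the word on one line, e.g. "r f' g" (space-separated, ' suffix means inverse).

f' g f' r' r'

  after f': (1 4 2 3)
  after g: (1 4)(2 5)
  after f': (1 2 5 3)
  after r': (1 2 4 3 5)
  after r': (1 2 3 4)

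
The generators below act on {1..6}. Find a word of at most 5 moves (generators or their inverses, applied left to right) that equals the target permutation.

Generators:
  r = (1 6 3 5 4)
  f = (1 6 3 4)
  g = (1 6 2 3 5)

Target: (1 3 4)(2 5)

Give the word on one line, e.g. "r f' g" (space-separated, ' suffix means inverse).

  after g: (1 6 2 3 5)
  after f: (1 3 5 6 2 4)
  after r: (1 5 3 4 6 2)
  after g': (1 3 4)(2 5)

g f r g'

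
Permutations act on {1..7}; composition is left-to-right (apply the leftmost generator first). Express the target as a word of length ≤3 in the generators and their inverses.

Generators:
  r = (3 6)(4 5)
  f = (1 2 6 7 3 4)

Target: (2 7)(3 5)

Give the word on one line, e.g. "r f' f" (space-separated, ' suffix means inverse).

f r' f'

  after f: (1 2 6 7 3 4)
  after r': (1 2 3 5 4)(6 7)
  after f': (2 7)(3 5)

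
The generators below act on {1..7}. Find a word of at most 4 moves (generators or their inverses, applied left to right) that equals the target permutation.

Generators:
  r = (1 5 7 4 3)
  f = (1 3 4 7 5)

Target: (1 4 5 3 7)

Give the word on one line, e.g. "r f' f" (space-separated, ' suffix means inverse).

r f' r

  after r: (1 5 7 4 3)
  after f': (1 7 3 5 4)
  after r: (1 4 5 3 7)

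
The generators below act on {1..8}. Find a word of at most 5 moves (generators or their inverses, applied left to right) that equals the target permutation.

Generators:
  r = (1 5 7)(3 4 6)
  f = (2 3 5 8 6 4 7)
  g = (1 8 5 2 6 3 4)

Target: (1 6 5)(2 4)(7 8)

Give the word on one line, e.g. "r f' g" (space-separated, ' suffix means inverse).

  after g': (1 4 3 6 2 5 8)
  after r': (1 3 4 6 2)(5 8 7)
  after g': (1 6 5)(2 4)(7 8)

g' r' g'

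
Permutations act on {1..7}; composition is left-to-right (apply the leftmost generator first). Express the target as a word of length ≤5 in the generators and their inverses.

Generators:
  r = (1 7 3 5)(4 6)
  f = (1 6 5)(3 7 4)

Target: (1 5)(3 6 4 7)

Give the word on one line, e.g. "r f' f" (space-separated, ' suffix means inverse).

  after r': (1 5 3 7)(4 6)
  after r': (1 3)(5 7)
  after f': (1 4 7 6)(3 5)
  after r: (1 6 7 4 3)
  after f: (1 5)(3 6 4 7)

r' r' f' r f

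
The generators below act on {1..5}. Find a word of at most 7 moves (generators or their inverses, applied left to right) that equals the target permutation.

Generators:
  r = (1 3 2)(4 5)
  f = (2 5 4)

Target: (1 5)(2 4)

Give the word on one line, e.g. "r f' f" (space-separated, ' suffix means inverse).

r' f' f' r f'

  after r': (1 2 3)(4 5)
  after f': (1 4 2 3)
  after f': (1 5 2 3)
  after r: (1 4 5)
  after f': (1 5)(2 4)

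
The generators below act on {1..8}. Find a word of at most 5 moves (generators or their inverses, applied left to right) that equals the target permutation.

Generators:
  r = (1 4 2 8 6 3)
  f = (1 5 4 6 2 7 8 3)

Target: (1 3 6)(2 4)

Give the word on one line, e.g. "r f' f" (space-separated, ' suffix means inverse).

r f' r f' r'

  after r: (1 4 2 8 6 3)
  after f': (1 5)(2 7)(4 6 8)
  after r: (1 5 4 3)(2 7 8)
  after f': (4 8 6)
  after r': (1 3 6)(2 4)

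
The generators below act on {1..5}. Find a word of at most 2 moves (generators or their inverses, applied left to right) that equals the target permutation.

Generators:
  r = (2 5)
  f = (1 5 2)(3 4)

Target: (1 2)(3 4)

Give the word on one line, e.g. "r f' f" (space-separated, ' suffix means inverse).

  after f: (1 5 2)(3 4)
  after r': (1 2)(3 4)

f r'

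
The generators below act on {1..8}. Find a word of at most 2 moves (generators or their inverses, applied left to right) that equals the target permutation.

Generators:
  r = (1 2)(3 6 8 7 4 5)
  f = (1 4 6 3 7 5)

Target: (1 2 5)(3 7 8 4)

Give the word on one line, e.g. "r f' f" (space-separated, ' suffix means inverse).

  after r': (1 2)(3 5 4 7 8 6)
  after f': (1 2 5)(3 7 8 4)

r' f'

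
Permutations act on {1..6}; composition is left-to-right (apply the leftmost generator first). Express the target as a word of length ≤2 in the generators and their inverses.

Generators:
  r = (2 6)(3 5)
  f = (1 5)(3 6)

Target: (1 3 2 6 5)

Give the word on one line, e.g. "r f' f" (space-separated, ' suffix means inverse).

f r

  after f: (1 5)(3 6)
  after r: (1 3 2 6 5)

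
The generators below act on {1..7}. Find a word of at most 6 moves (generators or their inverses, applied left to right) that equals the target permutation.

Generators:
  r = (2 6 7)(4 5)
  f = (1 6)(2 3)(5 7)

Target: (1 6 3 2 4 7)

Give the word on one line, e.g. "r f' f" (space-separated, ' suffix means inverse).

r' f r r r

  after r': (2 7 6)(4 5)
  after f: (1 6 3 2 5 4 7)
  after r: (1 7)(2 4)(3 6)
  after r: (1 2 5 4 6 3 7)
  after r: (1 6 3 2 4 7)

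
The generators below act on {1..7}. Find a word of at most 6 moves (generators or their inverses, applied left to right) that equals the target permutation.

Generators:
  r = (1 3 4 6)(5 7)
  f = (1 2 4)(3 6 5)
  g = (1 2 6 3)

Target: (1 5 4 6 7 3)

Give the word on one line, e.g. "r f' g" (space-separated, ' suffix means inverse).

  after f: (1 2 4)(3 6 5)
  after r': (1 2 3 4 6 7 5)
  after g: (1 6 7 5 2)(3 4)
  after f: (1 5 4 6 7 3)

f r' g f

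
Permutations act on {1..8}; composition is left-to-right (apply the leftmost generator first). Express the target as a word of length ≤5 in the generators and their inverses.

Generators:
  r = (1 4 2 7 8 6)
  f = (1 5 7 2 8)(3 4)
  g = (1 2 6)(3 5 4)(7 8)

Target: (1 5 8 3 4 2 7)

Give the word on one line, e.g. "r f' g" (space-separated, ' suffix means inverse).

  after r': (1 6 8 7 2 4)
  after f': (1 6 2 3 4 8 5)
  after g: (2 5)(4 7 8)
  after f: (1 5 8 3 4 2 7)

r' f' g f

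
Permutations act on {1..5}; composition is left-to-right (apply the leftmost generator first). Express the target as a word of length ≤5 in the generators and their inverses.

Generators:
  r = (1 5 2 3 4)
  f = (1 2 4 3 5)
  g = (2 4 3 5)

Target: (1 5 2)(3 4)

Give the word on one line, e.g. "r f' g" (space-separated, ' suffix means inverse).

  after g: (2 4 3 5)
  after f: (1 2 3)(4 5)
  after r': (1 5 3 4)
  after f: (2 4)
  after r: (1 5 2)(3 4)

g f r' f r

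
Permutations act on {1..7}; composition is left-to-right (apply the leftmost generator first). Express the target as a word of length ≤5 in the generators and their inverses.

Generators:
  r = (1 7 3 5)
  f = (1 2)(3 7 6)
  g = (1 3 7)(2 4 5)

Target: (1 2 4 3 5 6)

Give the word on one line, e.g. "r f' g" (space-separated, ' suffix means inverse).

  after r: (1 7 3 5)
  after g: (2 4 5 3)
  after f': (1 2 4 5 6 7 3)
  after r': (1 2 4 3 5 6)

r g f' r'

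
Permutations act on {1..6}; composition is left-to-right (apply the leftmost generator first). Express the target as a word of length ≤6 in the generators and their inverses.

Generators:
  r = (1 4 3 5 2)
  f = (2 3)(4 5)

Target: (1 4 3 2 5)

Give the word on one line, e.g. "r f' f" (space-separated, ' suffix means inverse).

r f r' r'

  after r: (1 4 3 5 2)
  after f: (1 5 3 4 2)
  after r': (1 3)(4 5)
  after r': (1 4 3 2 5)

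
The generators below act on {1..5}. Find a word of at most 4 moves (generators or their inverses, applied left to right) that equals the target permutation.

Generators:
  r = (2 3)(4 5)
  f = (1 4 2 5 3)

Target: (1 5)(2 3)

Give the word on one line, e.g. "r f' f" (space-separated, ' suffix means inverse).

f' r f

  after f': (1 3 5 2 4)
  after r: (1 2 5 3 4)
  after f: (1 5)(2 3)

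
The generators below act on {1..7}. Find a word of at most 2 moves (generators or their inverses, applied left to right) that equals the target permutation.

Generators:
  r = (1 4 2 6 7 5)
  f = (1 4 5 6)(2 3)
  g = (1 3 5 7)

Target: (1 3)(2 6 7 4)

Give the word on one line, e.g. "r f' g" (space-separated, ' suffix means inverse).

  after g: (1 3 5 7)
  after r: (1 3)(2 6 7 4)

g r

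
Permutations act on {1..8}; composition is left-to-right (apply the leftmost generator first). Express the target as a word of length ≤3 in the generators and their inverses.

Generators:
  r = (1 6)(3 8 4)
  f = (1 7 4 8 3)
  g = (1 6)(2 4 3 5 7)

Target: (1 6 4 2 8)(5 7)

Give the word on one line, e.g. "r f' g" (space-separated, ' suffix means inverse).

  after g': (1 6)(2 7 5 3 4)
  after f: (1 6 7 5)(2 4)(3 8)
  after f: (1 6 4 2 8)(5 7)

g' f f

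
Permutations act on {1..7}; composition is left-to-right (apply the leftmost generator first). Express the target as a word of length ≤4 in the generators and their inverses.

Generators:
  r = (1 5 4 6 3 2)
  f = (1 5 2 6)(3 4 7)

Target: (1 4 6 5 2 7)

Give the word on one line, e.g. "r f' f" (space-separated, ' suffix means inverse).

f' r f

  after f': (1 6 2 5)(3 7 4)
  after r: (1 3 7 6)(2 4)
  after f: (1 4 6 5 2 7)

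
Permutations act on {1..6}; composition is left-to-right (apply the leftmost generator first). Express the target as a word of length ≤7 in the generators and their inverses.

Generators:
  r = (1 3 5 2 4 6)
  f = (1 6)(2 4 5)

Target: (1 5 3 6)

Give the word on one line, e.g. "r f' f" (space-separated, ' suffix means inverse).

  after f': (1 6)(2 5 4)
  after f': (2 4 5)
  after f': (1 6)
  after r': (1 4 2 5 3)
  after f: (1 5 3 6)

f' f' f' r' f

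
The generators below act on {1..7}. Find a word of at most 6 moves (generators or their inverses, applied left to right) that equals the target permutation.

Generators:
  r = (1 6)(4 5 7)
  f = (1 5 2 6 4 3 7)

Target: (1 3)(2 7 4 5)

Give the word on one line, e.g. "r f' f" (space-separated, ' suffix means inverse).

r f r' f'

  after r: (1 6)(4 5 7)
  after f: (1 4 2 6 5)(3 7)
  after r': (1 7 3 5 6 4 2)
  after f': (1 3)(2 7 4 5)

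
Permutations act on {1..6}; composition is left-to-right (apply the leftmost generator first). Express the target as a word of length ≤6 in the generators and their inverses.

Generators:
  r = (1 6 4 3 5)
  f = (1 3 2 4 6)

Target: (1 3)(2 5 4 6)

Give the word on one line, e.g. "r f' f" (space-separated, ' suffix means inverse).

r r f r r

  after r: (1 6 4 3 5)
  after r: (1 4 5 6 3)
  after f: (1 6 2 4 5)
  after r: (1 4)(2 3 5 6)
  after r: (1 3)(2 5 4 6)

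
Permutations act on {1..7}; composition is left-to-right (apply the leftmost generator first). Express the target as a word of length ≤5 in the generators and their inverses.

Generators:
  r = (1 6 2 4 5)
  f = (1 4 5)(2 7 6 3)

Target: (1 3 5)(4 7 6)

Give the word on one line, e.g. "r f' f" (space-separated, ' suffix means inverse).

f r' r' f r

  after f: (1 4 5)(2 7 6 3)
  after r': (1 2 7)(3 6)
  after r': (1 6 3)(2 7 5 4)
  after f: (1 3 4 7)(2 6)
  after r: (1 3 5)(4 7 6)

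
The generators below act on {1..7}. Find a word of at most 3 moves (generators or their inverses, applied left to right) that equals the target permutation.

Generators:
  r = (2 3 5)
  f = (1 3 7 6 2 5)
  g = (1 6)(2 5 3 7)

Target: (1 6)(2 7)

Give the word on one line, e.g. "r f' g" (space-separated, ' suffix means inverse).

  after g': (1 6)(2 7 3 5)
  after r': (1 6)(2 7)

g' r'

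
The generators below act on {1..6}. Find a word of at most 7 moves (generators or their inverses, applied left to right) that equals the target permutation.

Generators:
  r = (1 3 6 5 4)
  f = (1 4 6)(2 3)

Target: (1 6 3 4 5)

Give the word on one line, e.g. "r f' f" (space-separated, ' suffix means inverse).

  after f': (1 6 4)(2 3)
  after f': (1 4 6)
  after r: (3 6)(4 5)
  after f: (1 4 5 6 2 3)
  after f: (1 6 3 4 5)

f' f' r f f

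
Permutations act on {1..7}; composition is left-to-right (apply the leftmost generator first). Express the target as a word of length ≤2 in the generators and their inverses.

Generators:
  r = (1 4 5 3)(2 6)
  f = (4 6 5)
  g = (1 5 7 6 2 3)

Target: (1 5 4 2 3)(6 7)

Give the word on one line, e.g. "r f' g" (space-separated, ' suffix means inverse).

f g

  after f: (4 6 5)
  after g: (1 5 4 2 3)(6 7)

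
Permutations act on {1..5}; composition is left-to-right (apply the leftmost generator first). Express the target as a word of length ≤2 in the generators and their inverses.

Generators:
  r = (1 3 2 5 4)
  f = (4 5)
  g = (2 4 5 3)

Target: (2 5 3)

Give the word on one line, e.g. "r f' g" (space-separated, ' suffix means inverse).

  after g: (2 4 5 3)
  after f: (2 5 3)

g f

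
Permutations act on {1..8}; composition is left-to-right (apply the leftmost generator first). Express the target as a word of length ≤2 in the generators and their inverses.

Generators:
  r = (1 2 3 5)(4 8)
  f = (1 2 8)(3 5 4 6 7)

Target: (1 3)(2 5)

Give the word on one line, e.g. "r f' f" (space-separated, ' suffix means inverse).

  after r: (1 2 3 5)(4 8)
  after r: (1 3)(2 5)

r r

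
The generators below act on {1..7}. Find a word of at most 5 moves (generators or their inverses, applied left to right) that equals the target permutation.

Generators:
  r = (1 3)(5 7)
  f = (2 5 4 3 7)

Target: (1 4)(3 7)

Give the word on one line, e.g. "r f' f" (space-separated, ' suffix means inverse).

  after r: (1 3)(5 7)
  after f: (1 7 4 3)(2 5)
  after r': (1 5 2 7 4)
  after f: (1 4)(3 7)

r f r' f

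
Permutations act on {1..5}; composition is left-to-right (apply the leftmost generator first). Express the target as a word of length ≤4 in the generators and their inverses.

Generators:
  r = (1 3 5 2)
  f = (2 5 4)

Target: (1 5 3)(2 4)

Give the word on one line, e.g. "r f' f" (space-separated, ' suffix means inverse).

  after r': (1 2 5 3)
  after f: (1 5 3)(2 4)

r' f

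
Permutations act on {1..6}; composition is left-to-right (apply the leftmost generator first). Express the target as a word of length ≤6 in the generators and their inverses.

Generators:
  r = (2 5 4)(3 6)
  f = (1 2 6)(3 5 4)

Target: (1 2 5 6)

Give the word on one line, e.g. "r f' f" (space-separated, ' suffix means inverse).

  after r': (2 4 5)(3 6)
  after f': (1 6 4 3 2 5)
  after r': (1 3 4 6 5)
  after r': (1 6 2 4 3 5)
  after f': (1 2 5 6)

r' f' r' r' f'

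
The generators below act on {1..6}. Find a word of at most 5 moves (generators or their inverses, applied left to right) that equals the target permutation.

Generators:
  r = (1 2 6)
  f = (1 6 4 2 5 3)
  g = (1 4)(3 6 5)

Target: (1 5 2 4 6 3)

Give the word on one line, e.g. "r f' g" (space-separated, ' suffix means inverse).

g' r f' g r'

  after g': (1 4)(3 5 6)
  after r: (1 4 2 6 3 5)
  after f': (1 6 5 3 2)
  after g: (1 5 6 3 2 4)
  after r': (1 5 2 4 6 3)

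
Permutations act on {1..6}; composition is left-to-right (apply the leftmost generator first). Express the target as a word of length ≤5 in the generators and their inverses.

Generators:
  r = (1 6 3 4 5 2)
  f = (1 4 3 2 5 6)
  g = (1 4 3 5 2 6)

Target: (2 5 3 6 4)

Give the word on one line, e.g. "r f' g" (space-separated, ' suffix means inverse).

  after g: (1 4 3 5 2 6)
  after f': (2 5 3)
  after f': (1 6 5 4)
  after r': (2 5 3 6 4)

g f' f' r'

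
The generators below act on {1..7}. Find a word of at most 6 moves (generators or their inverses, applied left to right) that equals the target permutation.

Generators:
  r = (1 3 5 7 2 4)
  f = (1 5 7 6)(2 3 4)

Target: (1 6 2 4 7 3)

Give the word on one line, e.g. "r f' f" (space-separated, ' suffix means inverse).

f f r' f f

  after f: (1 5 7 6)(2 3 4)
  after f: (1 7)(2 4 3)(5 6)
  after r': (1 5 6 3 7 4)
  after f: (1 7 2 3 6 4 5)
  after f: (1 6 2 4 7 3)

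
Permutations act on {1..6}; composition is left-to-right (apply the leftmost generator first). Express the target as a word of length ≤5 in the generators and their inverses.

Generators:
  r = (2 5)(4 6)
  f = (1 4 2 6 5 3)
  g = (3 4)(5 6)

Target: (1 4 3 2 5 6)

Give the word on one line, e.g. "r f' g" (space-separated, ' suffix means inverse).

  after r': (2 5)(4 6)
  after g: (2 6 3 4 5)
  after f: (1 4 3 2 5 6)

r' g f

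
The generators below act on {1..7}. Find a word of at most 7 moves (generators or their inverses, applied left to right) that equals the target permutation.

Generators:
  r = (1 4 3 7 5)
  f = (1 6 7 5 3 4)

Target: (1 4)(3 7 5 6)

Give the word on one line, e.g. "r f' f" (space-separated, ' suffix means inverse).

  after r: (1 4 3 7 5)
  after r: (1 3 5 4 7)
  after f': (1 5 3 7 4 6)
  after r: (3 5 7)(4 6)
  after f': (1 4)(3 7 5 6)

r r f' r f'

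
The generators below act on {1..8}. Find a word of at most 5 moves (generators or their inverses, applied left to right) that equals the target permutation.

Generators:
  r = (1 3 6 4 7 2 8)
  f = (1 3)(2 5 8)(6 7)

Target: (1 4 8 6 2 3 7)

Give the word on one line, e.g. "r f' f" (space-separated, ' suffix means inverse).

r r r

  after r: (1 3 6 4 7 2 8)
  after r: (1 6 7 8 3 4 2)
  after r: (1 4 8 6 2 3 7)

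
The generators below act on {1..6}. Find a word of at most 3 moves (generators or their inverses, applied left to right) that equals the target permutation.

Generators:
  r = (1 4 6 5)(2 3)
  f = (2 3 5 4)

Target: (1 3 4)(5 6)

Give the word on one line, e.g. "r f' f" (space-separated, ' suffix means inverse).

r' f'

  after r': (1 5 6 4)(2 3)
  after f': (1 3 4)(5 6)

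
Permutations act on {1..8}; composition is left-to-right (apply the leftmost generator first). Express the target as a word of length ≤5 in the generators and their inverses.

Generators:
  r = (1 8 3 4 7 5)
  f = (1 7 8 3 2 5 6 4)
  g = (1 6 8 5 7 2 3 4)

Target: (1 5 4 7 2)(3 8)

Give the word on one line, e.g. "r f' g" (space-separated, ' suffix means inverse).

  after g: (1 6 8 5 7 2 3 4)
  after f': (1 5)(2 8)(3 6 7)
  after r: (2 3 6 5 8)(4 7)
  after r: (1 8 2 4 5 3 6)
  after g: (1 5 4 7 2)(3 8)

g f' r r g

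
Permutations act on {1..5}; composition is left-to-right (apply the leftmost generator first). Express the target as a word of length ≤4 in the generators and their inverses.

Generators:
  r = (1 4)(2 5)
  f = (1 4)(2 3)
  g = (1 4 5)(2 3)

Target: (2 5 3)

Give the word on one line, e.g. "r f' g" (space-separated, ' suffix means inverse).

  after r': (1 4)(2 5)
  after f': (2 5 3)
  after f': (1 4)(2 5)
  after f': (2 5 3)

r' f' f' f'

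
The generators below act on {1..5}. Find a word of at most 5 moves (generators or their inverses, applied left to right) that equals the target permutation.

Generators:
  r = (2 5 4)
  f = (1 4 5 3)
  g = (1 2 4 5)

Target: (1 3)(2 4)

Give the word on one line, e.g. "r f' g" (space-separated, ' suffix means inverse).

  after f: (1 4 5 3)
  after g: (1 5 3 2 4)
  after f: (1 3 2 5)
  after g': (1 3)(2 4)

f g f g'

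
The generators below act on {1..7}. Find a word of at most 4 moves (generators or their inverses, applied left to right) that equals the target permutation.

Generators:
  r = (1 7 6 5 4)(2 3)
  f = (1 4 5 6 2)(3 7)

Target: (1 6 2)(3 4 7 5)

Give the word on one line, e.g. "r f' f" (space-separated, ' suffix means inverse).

r' f r'

  after r': (1 4 5 6 7)(2 3)
  after f: (1 5 2 7 4 6 3)
  after r': (1 6 2)(3 4 7 5)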